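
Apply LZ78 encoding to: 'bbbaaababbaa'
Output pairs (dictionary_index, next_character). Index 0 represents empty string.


LZ78 encoding steps:
Dictionary: {0: ''}
Step 1: w='' (idx 0), next='b' -> output (0, 'b'), add 'b' as idx 1
Step 2: w='b' (idx 1), next='b' -> output (1, 'b'), add 'bb' as idx 2
Step 3: w='' (idx 0), next='a' -> output (0, 'a'), add 'a' as idx 3
Step 4: w='a' (idx 3), next='a' -> output (3, 'a'), add 'aa' as idx 4
Step 5: w='b' (idx 1), next='a' -> output (1, 'a'), add 'ba' as idx 5
Step 6: w='bb' (idx 2), next='a' -> output (2, 'a'), add 'bba' as idx 6
Step 7: w='a' (idx 3), end of input -> output (3, '')


Encoded: [(0, 'b'), (1, 'b'), (0, 'a'), (3, 'a'), (1, 'a'), (2, 'a'), (3, '')]


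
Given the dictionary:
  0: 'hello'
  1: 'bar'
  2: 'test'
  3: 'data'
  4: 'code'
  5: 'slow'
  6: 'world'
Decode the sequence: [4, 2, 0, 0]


Look up each index in the dictionary:
  4 -> 'code'
  2 -> 'test'
  0 -> 'hello'
  0 -> 'hello'

Decoded: "code test hello hello"


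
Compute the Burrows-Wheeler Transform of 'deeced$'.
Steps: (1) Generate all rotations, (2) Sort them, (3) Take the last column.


Rotations (sorted):
  0: $deeced -> last char: d
  1: ced$dee -> last char: e
  2: d$deece -> last char: e
  3: deeced$ -> last char: $
  4: eced$de -> last char: e
  5: ed$deec -> last char: c
  6: eeced$d -> last char: d


BWT = dee$ecd


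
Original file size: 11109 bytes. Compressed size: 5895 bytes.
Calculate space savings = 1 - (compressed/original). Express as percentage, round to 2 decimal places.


ratio = compressed/original = 5895/11109 = 0.530651
savings = 1 - ratio = 1 - 0.530651 = 0.469349
as a percentage: 0.469349 * 100 = 46.93%

Space savings = 1 - 5895/11109 = 46.93%


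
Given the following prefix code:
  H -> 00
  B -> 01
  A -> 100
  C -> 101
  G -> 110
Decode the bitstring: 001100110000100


Decoding step by step:
Bits 00 -> H
Bits 110 -> G
Bits 01 -> B
Bits 100 -> A
Bits 00 -> H
Bits 100 -> A


Decoded message: HGBAHA


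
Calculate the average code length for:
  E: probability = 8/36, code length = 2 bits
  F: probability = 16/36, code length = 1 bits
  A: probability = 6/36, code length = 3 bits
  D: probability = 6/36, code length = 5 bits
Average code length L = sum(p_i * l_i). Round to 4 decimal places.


Weighted contributions p_i * l_i:
  E: (8/36) * 2 = 16/36
  F: (16/36) * 1 = 16/36
  A: (6/36) * 3 = 18/36
  D: (6/36) * 5 = 30/36
Sum = (16 + 16 + 18 + 30)/36 = 80/36

L = 80/36 = 2.2222 bits/symbol


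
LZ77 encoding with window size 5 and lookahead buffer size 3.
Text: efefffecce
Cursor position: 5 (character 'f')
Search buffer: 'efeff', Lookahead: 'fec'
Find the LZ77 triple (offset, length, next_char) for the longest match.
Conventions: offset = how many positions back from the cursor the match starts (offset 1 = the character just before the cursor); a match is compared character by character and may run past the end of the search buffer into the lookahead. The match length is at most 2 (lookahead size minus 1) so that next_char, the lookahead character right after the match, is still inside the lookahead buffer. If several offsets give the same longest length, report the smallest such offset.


Try each offset into the search buffer:
  offset=1 (pos 4, char 'f'): match length 1
  offset=2 (pos 3, char 'f'): match length 1
  offset=3 (pos 2, char 'e'): match length 0
  offset=4 (pos 1, char 'f'): match length 2
  offset=5 (pos 0, char 'e'): match length 0
Longest match has length 2 at offset 4.
next_char = character at position 5 + 2 = 7 -> 'c'

Best match: offset=4, length=2 (matching 'fe' starting at position 1)
LZ77 triple: (4, 2, 'c')


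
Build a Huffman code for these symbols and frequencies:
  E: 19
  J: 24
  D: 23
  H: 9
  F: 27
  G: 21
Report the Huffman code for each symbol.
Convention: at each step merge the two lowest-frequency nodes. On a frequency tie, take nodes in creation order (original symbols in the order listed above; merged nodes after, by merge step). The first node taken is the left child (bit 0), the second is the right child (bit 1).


Huffman tree construction:
Step 1: Merge H(9) + E(19) = 28
Step 2: Merge G(21) + D(23) = 44
Step 3: Merge J(24) + F(27) = 51
Step 4: Merge (H+E)(28) + (G+D)(44) = 72
Step 5: Merge (J+F)(51) + ((H+E)+(G+D))(72) = 123
Read each symbol's code off the tree from the root (left child = 0, right child = 1).

Codes:
  E: 101 (length 3)
  J: 00 (length 2)
  D: 111 (length 3)
  H: 100 (length 3)
  F: 01 (length 2)
  G: 110 (length 3)
Average code length: 318/123 = 2.5854 bits/symbol


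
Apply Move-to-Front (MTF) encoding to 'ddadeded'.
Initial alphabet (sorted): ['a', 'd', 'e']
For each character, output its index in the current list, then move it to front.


MTF encoding:
'd': index 1 in ['a', 'd', 'e'] -> ['d', 'a', 'e']
'd': index 0 in ['d', 'a', 'e'] -> ['d', 'a', 'e']
'a': index 1 in ['d', 'a', 'e'] -> ['a', 'd', 'e']
'd': index 1 in ['a', 'd', 'e'] -> ['d', 'a', 'e']
'e': index 2 in ['d', 'a', 'e'] -> ['e', 'd', 'a']
'd': index 1 in ['e', 'd', 'a'] -> ['d', 'e', 'a']
'e': index 1 in ['d', 'e', 'a'] -> ['e', 'd', 'a']
'd': index 1 in ['e', 'd', 'a'] -> ['d', 'e', 'a']


Output: [1, 0, 1, 1, 2, 1, 1, 1]


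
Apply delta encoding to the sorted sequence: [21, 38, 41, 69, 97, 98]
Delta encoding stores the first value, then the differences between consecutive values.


First value: 21
Deltas:
  38 - 21 = 17
  41 - 38 = 3
  69 - 41 = 28
  97 - 69 = 28
  98 - 97 = 1


Delta encoded: [21, 17, 3, 28, 28, 1]


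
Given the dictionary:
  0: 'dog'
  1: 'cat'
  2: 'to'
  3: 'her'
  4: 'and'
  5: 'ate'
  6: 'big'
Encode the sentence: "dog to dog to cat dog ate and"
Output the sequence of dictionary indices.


Look up each word in the dictionary:
  'dog' -> 0
  'to' -> 2
  'dog' -> 0
  'to' -> 2
  'cat' -> 1
  'dog' -> 0
  'ate' -> 5
  'and' -> 4

Encoded: [0, 2, 0, 2, 1, 0, 5, 4]


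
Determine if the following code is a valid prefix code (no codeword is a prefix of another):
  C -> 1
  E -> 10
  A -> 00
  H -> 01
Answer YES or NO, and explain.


Checking each pair (does one codeword prefix another?):
  C='1' vs E='10': prefix -- VIOLATION

NO -- this is NOT a valid prefix code. C (1) is a prefix of E (10).


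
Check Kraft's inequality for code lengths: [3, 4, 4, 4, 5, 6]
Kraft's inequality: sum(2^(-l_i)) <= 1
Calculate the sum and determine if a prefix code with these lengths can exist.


Sum = 2^(-3) + 2^(-4) + 2^(-4) + 2^(-4) + 2^(-5) + 2^(-6)
    = 0.125 + 0.0625 + 0.0625 + 0.0625 + 0.03125 + 0.015625
    = 23/64 = 0.359375
Since 0.359375 <= 1, Kraft's inequality IS satisfied.
A prefix code with these lengths CAN exist.

Kraft sum = 0.359375. Satisfied.


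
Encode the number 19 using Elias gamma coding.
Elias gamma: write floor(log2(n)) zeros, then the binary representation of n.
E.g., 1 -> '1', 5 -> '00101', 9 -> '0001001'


num_bits = floor(log2(19)) + 1 = 5
leading_zeros = num_bits - 1 = 4
binary(19) = 10011

Elias gamma(19) = '0000' + '10011' = 000010011 (9 bits)


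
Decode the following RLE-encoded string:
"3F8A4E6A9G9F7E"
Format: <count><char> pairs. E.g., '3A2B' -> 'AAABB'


Expanding each <count><char> pair:
  3F -> 'FFF'
  8A -> 'AAAAAAAA'
  4E -> 'EEEE'
  6A -> 'AAAAAA'
  9G -> 'GGGGGGGGG'
  9F -> 'FFFFFFFFF'
  7E -> 'EEEEEEE'

Decoded = FFFAAAAAAAAEEEEAAAAAAGGGGGGGGGFFFFFFFFFEEEEEEE


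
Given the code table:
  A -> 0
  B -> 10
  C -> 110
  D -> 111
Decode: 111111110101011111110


Decoding:
111 -> D
111 -> D
110 -> C
10 -> B
10 -> B
111 -> D
111 -> D
10 -> B


Result: DDCBBDDB


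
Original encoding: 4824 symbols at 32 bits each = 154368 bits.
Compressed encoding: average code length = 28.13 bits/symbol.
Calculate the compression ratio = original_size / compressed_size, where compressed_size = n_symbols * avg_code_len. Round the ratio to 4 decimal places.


original_size = n_symbols * orig_bits = 4824 * 32 = 154368 bits
compressed_size = n_symbols * avg_code_len = 4824 * 28.13 = 135699.12 bits
ratio = original_size / compressed_size = 154368 / 135699.12 = 1.1376

Compression ratio = 1.1376


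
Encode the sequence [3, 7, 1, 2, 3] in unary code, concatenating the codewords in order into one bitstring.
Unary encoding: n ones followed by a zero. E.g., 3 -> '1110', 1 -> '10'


Encode each number as n ones followed by a terminating 0:
  3 -> 1110 (4 bits)
  7 -> 11111110 (8 bits)
  1 -> 10 (2 bits)
  2 -> 110 (3 bits)
  3 -> 1110 (4 bits)
Total length = 4 + 8 + 2 + 3 + 4 = 21 bits.

Unary([3, 7, 1, 2, 3]) = 111011111110101101110 (21 bits)


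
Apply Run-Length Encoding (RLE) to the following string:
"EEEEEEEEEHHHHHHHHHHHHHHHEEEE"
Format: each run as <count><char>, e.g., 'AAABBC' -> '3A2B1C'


Scanning runs left to right:
  i=0: run of 'E' x 9 -> '9E'
  i=9: run of 'H' x 15 -> '15H'
  i=24: run of 'E' x 4 -> '4E'

RLE = 9E15H4E


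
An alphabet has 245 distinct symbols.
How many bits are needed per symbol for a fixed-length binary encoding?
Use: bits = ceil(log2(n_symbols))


log2(245) = 7.9366
Bracket: 2^7 = 128 < 245 <= 2^8 = 256
So ceil(log2(245)) = 8

bits = ceil(log2(245)) = ceil(7.9366) = 8 bits


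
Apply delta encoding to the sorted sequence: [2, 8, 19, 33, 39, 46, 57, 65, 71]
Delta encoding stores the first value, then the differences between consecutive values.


First value: 2
Deltas:
  8 - 2 = 6
  19 - 8 = 11
  33 - 19 = 14
  39 - 33 = 6
  46 - 39 = 7
  57 - 46 = 11
  65 - 57 = 8
  71 - 65 = 6


Delta encoded: [2, 6, 11, 14, 6, 7, 11, 8, 6]


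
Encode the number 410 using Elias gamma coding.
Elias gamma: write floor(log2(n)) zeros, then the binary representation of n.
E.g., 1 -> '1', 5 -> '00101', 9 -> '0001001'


num_bits = floor(log2(410)) + 1 = 9
leading_zeros = num_bits - 1 = 8
binary(410) = 110011010

Elias gamma(410) = '00000000' + '110011010' = 00000000110011010 (17 bits)


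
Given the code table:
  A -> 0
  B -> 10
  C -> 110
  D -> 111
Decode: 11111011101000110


Decoding:
111 -> D
110 -> C
111 -> D
0 -> A
10 -> B
0 -> A
0 -> A
110 -> C


Result: DCDABAAC


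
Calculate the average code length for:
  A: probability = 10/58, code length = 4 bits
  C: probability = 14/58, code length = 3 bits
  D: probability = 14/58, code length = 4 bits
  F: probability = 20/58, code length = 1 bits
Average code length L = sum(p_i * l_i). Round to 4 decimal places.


Weighted contributions p_i * l_i:
  A: (10/58) * 4 = 40/58
  C: (14/58) * 3 = 42/58
  D: (14/58) * 4 = 56/58
  F: (20/58) * 1 = 20/58
Sum = (40 + 42 + 56 + 20)/58 = 158/58

L = 158/58 = 2.7241 bits/symbol


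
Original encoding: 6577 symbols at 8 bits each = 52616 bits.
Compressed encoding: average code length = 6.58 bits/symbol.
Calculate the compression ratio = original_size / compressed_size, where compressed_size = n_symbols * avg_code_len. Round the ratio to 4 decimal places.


original_size = n_symbols * orig_bits = 6577 * 8 = 52616 bits
compressed_size = n_symbols * avg_code_len = 6577 * 6.58 = 43276.66 bits
ratio = original_size / compressed_size = 52616 / 43276.66 = 1.2158

Compression ratio = 1.2158


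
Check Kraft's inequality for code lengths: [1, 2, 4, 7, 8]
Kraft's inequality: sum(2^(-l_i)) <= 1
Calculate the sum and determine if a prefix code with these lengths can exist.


Sum = 2^(-1) + 2^(-2) + 2^(-4) + 2^(-7) + 2^(-8)
    = 0.5 + 0.25 + 0.0625 + 0.0078125 + 0.00390625
    = 211/256 = 0.82421875
Since 0.82421875 <= 1, Kraft's inequality IS satisfied.
A prefix code with these lengths CAN exist.

Kraft sum = 0.82421875. Satisfied.


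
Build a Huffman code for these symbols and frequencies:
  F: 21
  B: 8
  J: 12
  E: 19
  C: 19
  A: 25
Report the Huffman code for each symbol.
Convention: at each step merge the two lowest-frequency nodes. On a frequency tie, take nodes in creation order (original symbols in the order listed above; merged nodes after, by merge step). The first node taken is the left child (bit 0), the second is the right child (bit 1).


Huffman tree construction:
Step 1: Merge B(8) + J(12) = 20
Step 2: Merge E(19) + C(19) = 38
Step 3: Merge (B+J)(20) + F(21) = 41
Step 4: Merge A(25) + (E+C)(38) = 63
Step 5: Merge ((B+J)+F)(41) + (A+(E+C))(63) = 104
Read each symbol's code off the tree from the root (left child = 0, right child = 1).

Codes:
  F: 01 (length 2)
  B: 000 (length 3)
  J: 001 (length 3)
  E: 110 (length 3)
  C: 111 (length 3)
  A: 10 (length 2)
Average code length: 266/104 = 2.5577 bits/symbol


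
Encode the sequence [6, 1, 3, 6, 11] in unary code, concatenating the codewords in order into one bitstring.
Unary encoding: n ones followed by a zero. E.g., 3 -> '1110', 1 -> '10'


Encode each number as n ones followed by a terminating 0:
  6 -> 1111110 (7 bits)
  1 -> 10 (2 bits)
  3 -> 1110 (4 bits)
  6 -> 1111110 (7 bits)
  11 -> 111111111110 (12 bits)
Total length = 7 + 2 + 4 + 7 + 12 = 32 bits.

Unary([6, 1, 3, 6, 11]) = 11111101011101111110111111111110 (32 bits)


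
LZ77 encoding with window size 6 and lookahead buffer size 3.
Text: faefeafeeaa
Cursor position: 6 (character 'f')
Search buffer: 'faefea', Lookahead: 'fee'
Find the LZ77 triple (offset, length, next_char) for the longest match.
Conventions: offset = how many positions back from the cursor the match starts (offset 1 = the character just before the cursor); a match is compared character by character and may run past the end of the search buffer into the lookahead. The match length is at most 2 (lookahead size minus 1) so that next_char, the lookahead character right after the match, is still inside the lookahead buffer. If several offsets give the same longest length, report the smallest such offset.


Try each offset into the search buffer:
  offset=1 (pos 5, char 'a'): match length 0
  offset=2 (pos 4, char 'e'): match length 0
  offset=3 (pos 3, char 'f'): match length 2
  offset=4 (pos 2, char 'e'): match length 0
  offset=5 (pos 1, char 'a'): match length 0
  offset=6 (pos 0, char 'f'): match length 1
Longest match has length 2 at offset 3.
next_char = character at position 6 + 2 = 8 -> 'e'

Best match: offset=3, length=2 (matching 'fe' starting at position 3)
LZ77 triple: (3, 2, 'e')


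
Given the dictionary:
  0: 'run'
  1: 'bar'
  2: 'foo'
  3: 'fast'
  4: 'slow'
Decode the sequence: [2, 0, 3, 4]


Look up each index in the dictionary:
  2 -> 'foo'
  0 -> 'run'
  3 -> 'fast'
  4 -> 'slow'

Decoded: "foo run fast slow"


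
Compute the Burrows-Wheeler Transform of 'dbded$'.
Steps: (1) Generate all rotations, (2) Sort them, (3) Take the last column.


Rotations (sorted):
  0: $dbded -> last char: d
  1: bded$d -> last char: d
  2: d$dbde -> last char: e
  3: dbded$ -> last char: $
  4: ded$db -> last char: b
  5: ed$dbd -> last char: d


BWT = dde$bd


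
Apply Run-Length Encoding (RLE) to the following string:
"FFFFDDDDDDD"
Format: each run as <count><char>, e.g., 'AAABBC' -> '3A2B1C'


Scanning runs left to right:
  i=0: run of 'F' x 4 -> '4F'
  i=4: run of 'D' x 7 -> '7D'

RLE = 4F7D


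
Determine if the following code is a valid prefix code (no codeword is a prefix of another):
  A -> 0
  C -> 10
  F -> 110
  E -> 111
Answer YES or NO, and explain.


Checking each pair (does one codeword prefix another?):
  A='0' vs C='10': no prefix
  A='0' vs F='110': no prefix
  A='0' vs E='111': no prefix
  C='10' vs A='0': no prefix
  C='10' vs F='110': no prefix
  C='10' vs E='111': no prefix
  F='110' vs A='0': no prefix
  F='110' vs C='10': no prefix
  F='110' vs E='111': no prefix
  E='111' vs A='0': no prefix
  E='111' vs C='10': no prefix
  E='111' vs F='110': no prefix
No violation found over all pairs.

YES -- this is a valid prefix code. No codeword is a prefix of any other codeword.


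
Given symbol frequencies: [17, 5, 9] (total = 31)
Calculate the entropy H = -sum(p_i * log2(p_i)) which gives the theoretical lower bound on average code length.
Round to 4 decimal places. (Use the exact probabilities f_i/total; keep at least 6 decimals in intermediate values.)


Per-symbol terms -p_i * log2(p_i) with p_i = f_i/31:
  p = 17/31 = 0.548387: log2(p) = -0.866733, -p*log2(p) = 0.475305
  p = 5/31 = 0.161290: log2(p) = -2.632268, -p*log2(p) = 0.424559
  p = 9/31 = 0.290323: log2(p) = -1.784271, -p*log2(p) = 0.518014
H = 0.475305 + 0.424559 + 0.518014 = 1.417878

H = 1.4179 bits/symbol


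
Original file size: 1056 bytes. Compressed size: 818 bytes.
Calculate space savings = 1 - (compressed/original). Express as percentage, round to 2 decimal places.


ratio = compressed/original = 818/1056 = 0.774621
savings = 1 - ratio = 1 - 0.774621 = 0.225379
as a percentage: 0.225379 * 100 = 22.54%

Space savings = 1 - 818/1056 = 22.54%


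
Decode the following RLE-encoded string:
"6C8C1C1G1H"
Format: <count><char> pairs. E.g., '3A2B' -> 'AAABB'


Expanding each <count><char> pair:
  6C -> 'CCCCCC'
  8C -> 'CCCCCCCC'
  1C -> 'C'
  1G -> 'G'
  1H -> 'H'

Decoded = CCCCCCCCCCCCCCCGH


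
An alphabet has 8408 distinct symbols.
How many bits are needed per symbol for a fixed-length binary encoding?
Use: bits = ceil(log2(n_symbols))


log2(8408) = 13.0375
Bracket: 2^13 = 8192 < 8408 <= 2^14 = 16384
So ceil(log2(8408)) = 14

bits = ceil(log2(8408)) = ceil(13.0375) = 14 bits


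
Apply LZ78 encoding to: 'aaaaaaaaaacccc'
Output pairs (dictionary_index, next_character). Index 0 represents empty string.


LZ78 encoding steps:
Dictionary: {0: ''}
Step 1: w='' (idx 0), next='a' -> output (0, 'a'), add 'a' as idx 1
Step 2: w='a' (idx 1), next='a' -> output (1, 'a'), add 'aa' as idx 2
Step 3: w='aa' (idx 2), next='a' -> output (2, 'a'), add 'aaa' as idx 3
Step 4: w='aaa' (idx 3), next='a' -> output (3, 'a'), add 'aaaa' as idx 4
Step 5: w='' (idx 0), next='c' -> output (0, 'c'), add 'c' as idx 5
Step 6: w='c' (idx 5), next='c' -> output (5, 'c'), add 'cc' as idx 6
Step 7: w='c' (idx 5), end of input -> output (5, '')


Encoded: [(0, 'a'), (1, 'a'), (2, 'a'), (3, 'a'), (0, 'c'), (5, 'c'), (5, '')]


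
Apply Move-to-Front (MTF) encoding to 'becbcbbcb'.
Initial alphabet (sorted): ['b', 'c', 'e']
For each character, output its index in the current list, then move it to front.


MTF encoding:
'b': index 0 in ['b', 'c', 'e'] -> ['b', 'c', 'e']
'e': index 2 in ['b', 'c', 'e'] -> ['e', 'b', 'c']
'c': index 2 in ['e', 'b', 'c'] -> ['c', 'e', 'b']
'b': index 2 in ['c', 'e', 'b'] -> ['b', 'c', 'e']
'c': index 1 in ['b', 'c', 'e'] -> ['c', 'b', 'e']
'b': index 1 in ['c', 'b', 'e'] -> ['b', 'c', 'e']
'b': index 0 in ['b', 'c', 'e'] -> ['b', 'c', 'e']
'c': index 1 in ['b', 'c', 'e'] -> ['c', 'b', 'e']
'b': index 1 in ['c', 'b', 'e'] -> ['b', 'c', 'e']


Output: [0, 2, 2, 2, 1, 1, 0, 1, 1]


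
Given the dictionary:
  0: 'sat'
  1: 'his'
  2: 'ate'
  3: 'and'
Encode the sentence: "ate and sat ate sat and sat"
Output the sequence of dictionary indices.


Look up each word in the dictionary:
  'ate' -> 2
  'and' -> 3
  'sat' -> 0
  'ate' -> 2
  'sat' -> 0
  'and' -> 3
  'sat' -> 0

Encoded: [2, 3, 0, 2, 0, 3, 0]


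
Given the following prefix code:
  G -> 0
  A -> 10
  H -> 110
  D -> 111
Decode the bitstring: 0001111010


Decoding step by step:
Bits 0 -> G
Bits 0 -> G
Bits 0 -> G
Bits 111 -> D
Bits 10 -> A
Bits 10 -> A


Decoded message: GGGDAA


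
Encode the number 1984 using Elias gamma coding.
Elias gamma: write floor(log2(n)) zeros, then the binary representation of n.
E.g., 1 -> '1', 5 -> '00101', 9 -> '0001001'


num_bits = floor(log2(1984)) + 1 = 11
leading_zeros = num_bits - 1 = 10
binary(1984) = 11111000000

Elias gamma(1984) = '0000000000' + '11111000000' = 000000000011111000000 (21 bits)


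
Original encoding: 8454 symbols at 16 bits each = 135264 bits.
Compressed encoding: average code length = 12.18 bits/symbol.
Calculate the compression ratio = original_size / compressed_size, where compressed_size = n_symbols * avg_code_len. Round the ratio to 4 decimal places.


original_size = n_symbols * orig_bits = 8454 * 16 = 135264 bits
compressed_size = n_symbols * avg_code_len = 8454 * 12.18 = 102969.72 bits
ratio = original_size / compressed_size = 135264 / 102969.72 = 1.3136

Compression ratio = 1.3136


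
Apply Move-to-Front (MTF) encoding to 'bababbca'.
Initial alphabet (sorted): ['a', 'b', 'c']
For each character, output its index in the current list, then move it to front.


MTF encoding:
'b': index 1 in ['a', 'b', 'c'] -> ['b', 'a', 'c']
'a': index 1 in ['b', 'a', 'c'] -> ['a', 'b', 'c']
'b': index 1 in ['a', 'b', 'c'] -> ['b', 'a', 'c']
'a': index 1 in ['b', 'a', 'c'] -> ['a', 'b', 'c']
'b': index 1 in ['a', 'b', 'c'] -> ['b', 'a', 'c']
'b': index 0 in ['b', 'a', 'c'] -> ['b', 'a', 'c']
'c': index 2 in ['b', 'a', 'c'] -> ['c', 'b', 'a']
'a': index 2 in ['c', 'b', 'a'] -> ['a', 'c', 'b']


Output: [1, 1, 1, 1, 1, 0, 2, 2]


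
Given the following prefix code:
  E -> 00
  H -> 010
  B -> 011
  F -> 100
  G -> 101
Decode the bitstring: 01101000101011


Decoding step by step:
Bits 011 -> B
Bits 010 -> H
Bits 00 -> E
Bits 101 -> G
Bits 011 -> B


Decoded message: BHEGB


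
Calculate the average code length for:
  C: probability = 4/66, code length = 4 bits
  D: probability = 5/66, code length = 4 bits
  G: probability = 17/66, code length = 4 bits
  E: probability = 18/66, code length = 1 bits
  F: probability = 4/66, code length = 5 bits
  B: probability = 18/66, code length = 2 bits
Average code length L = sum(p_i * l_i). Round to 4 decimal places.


Weighted contributions p_i * l_i:
  C: (4/66) * 4 = 16/66
  D: (5/66) * 4 = 20/66
  G: (17/66) * 4 = 68/66
  E: (18/66) * 1 = 18/66
  F: (4/66) * 5 = 20/66
  B: (18/66) * 2 = 36/66
Sum = (16 + 20 + 68 + 18 + 20 + 36)/66 = 178/66

L = 178/66 = 2.6970 bits/symbol


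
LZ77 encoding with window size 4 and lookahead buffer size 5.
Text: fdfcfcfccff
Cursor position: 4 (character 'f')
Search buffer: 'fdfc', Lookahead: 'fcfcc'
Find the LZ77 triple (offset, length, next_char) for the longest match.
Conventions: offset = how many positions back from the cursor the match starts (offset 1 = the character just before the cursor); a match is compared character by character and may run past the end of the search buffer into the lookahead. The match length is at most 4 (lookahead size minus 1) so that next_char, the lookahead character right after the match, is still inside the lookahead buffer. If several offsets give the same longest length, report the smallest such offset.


Try each offset into the search buffer:
  offset=1 (pos 3, char 'c'): match length 0
  offset=2 (pos 2, char 'f'): match length 4
  offset=3 (pos 1, char 'd'): match length 0
  offset=4 (pos 0, char 'f'): match length 1
Longest match has length 4 at offset 2.
next_char = character at position 4 + 4 = 8 -> 'c'

Best match: offset=2, length=4 (matching 'fcfc' starting at position 2)
LZ77 triple: (2, 4, 'c')


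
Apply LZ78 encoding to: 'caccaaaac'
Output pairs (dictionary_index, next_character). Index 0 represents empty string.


LZ78 encoding steps:
Dictionary: {0: ''}
Step 1: w='' (idx 0), next='c' -> output (0, 'c'), add 'c' as idx 1
Step 2: w='' (idx 0), next='a' -> output (0, 'a'), add 'a' as idx 2
Step 3: w='c' (idx 1), next='c' -> output (1, 'c'), add 'cc' as idx 3
Step 4: w='a' (idx 2), next='a' -> output (2, 'a'), add 'aa' as idx 4
Step 5: w='aa' (idx 4), next='c' -> output (4, 'c'), add 'aac' as idx 5


Encoded: [(0, 'c'), (0, 'a'), (1, 'c'), (2, 'a'), (4, 'c')]


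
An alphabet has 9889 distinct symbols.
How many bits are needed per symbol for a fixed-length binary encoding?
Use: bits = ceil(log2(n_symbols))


log2(9889) = 13.2716
Bracket: 2^13 = 8192 < 9889 <= 2^14 = 16384
So ceil(log2(9889)) = 14

bits = ceil(log2(9889)) = ceil(13.2716) = 14 bits


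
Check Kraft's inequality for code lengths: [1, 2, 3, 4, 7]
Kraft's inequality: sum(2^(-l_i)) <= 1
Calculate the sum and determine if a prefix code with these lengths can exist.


Sum = 2^(-1) + 2^(-2) + 2^(-3) + 2^(-4) + 2^(-7)
    = 0.5 + 0.25 + 0.125 + 0.0625 + 0.0078125
    = 121/128 = 0.9453125
Since 0.9453125 <= 1, Kraft's inequality IS satisfied.
A prefix code with these lengths CAN exist.

Kraft sum = 0.9453125. Satisfied.


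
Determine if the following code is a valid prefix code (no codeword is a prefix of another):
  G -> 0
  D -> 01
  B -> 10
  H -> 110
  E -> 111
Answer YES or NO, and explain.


Checking each pair (does one codeword prefix another?):
  G='0' vs D='01': prefix -- VIOLATION

NO -- this is NOT a valid prefix code. G (0) is a prefix of D (01).


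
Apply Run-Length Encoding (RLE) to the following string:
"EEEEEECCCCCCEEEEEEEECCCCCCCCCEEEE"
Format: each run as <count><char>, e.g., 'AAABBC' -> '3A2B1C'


Scanning runs left to right:
  i=0: run of 'E' x 6 -> '6E'
  i=6: run of 'C' x 6 -> '6C'
  i=12: run of 'E' x 8 -> '8E'
  i=20: run of 'C' x 9 -> '9C'
  i=29: run of 'E' x 4 -> '4E'

RLE = 6E6C8E9C4E


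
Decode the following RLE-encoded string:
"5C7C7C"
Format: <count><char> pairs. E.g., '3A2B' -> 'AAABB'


Expanding each <count><char> pair:
  5C -> 'CCCCC'
  7C -> 'CCCCCCC'
  7C -> 'CCCCCCC'

Decoded = CCCCCCCCCCCCCCCCCCC


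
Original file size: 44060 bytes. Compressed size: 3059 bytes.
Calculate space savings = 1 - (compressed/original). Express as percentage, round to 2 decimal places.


ratio = compressed/original = 3059/44060 = 0.069428
savings = 1 - ratio = 1 - 0.069428 = 0.930572
as a percentage: 0.930572 * 100 = 93.06%

Space savings = 1 - 3059/44060 = 93.06%


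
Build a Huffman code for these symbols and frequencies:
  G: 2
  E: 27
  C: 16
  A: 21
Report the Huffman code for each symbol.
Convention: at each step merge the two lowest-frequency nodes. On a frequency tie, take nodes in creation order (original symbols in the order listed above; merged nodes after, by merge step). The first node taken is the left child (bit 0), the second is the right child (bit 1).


Huffman tree construction:
Step 1: Merge G(2) + C(16) = 18
Step 2: Merge (G+C)(18) + A(21) = 39
Step 3: Merge E(27) + ((G+C)+A)(39) = 66
Read each symbol's code off the tree from the root (left child = 0, right child = 1).

Codes:
  G: 100 (length 3)
  E: 0 (length 1)
  C: 101 (length 3)
  A: 11 (length 2)
Average code length: 123/66 = 1.8636 bits/symbol


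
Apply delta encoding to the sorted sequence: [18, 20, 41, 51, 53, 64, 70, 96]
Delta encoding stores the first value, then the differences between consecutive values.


First value: 18
Deltas:
  20 - 18 = 2
  41 - 20 = 21
  51 - 41 = 10
  53 - 51 = 2
  64 - 53 = 11
  70 - 64 = 6
  96 - 70 = 26


Delta encoded: [18, 2, 21, 10, 2, 11, 6, 26]


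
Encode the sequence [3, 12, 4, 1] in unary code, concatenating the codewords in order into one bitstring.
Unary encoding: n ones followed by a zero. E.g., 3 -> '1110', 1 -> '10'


Encode each number as n ones followed by a terminating 0:
  3 -> 1110 (4 bits)
  12 -> 1111111111110 (13 bits)
  4 -> 11110 (5 bits)
  1 -> 10 (2 bits)
Total length = 4 + 13 + 5 + 2 = 24 bits.

Unary([3, 12, 4, 1]) = 111011111111111101111010 (24 bits)


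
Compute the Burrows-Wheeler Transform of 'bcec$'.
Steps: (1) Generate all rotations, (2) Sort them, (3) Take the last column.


Rotations (sorted):
  0: $bcec -> last char: c
  1: bcec$ -> last char: $
  2: c$bce -> last char: e
  3: cec$b -> last char: b
  4: ec$bc -> last char: c


BWT = c$ebc


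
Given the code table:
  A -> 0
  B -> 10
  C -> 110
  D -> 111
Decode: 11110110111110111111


Decoding:
111 -> D
10 -> B
110 -> C
111 -> D
110 -> C
111 -> D
111 -> D


Result: DBCDCDD


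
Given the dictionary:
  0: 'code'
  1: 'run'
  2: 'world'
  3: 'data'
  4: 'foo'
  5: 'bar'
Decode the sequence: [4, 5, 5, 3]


Look up each index in the dictionary:
  4 -> 'foo'
  5 -> 'bar'
  5 -> 'bar'
  3 -> 'data'

Decoded: "foo bar bar data"


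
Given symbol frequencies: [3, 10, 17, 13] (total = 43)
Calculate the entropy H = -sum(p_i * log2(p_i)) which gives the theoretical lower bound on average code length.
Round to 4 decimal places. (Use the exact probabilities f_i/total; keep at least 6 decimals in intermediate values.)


Per-symbol terms -p_i * log2(p_i) with p_i = f_i/43:
  p = 3/43 = 0.069767: log2(p) = -3.841302, -p*log2(p) = 0.267998
  p = 10/43 = 0.232558: log2(p) = -2.104337, -p*log2(p) = 0.489381
  p = 17/43 = 0.395349: log2(p) = -1.338802, -p*log2(p) = 0.529294
  p = 13/43 = 0.302326: log2(p) = -1.725825, -p*log2(p) = 0.521761
H = 0.267998 + 0.489381 + 0.529294 + 0.521761 = 1.808434

H = 1.8084 bits/symbol


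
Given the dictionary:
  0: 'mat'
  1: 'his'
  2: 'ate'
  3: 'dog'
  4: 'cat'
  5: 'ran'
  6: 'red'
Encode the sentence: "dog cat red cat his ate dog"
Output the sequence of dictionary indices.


Look up each word in the dictionary:
  'dog' -> 3
  'cat' -> 4
  'red' -> 6
  'cat' -> 4
  'his' -> 1
  'ate' -> 2
  'dog' -> 3

Encoded: [3, 4, 6, 4, 1, 2, 3]


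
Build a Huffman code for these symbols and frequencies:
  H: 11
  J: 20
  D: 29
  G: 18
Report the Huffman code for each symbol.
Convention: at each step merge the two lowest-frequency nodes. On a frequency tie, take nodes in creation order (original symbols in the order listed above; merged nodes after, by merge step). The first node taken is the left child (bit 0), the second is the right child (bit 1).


Huffman tree construction:
Step 1: Merge H(11) + G(18) = 29
Step 2: Merge J(20) + D(29) = 49
Step 3: Merge (H+G)(29) + (J+D)(49) = 78
Read each symbol's code off the tree from the root (left child = 0, right child = 1).

Codes:
  H: 00 (length 2)
  J: 10 (length 2)
  D: 11 (length 2)
  G: 01 (length 2)
Average code length: 156/78 = 2.0000 bits/symbol


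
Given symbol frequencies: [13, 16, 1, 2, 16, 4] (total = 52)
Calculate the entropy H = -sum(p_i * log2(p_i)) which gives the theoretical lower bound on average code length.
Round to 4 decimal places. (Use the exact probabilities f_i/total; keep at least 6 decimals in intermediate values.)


Per-symbol terms -p_i * log2(p_i) with p_i = f_i/52:
  p = 13/52 = 0.250000: log2(p) = -2.000000, -p*log2(p) = 0.500000
  p = 16/52 = 0.307692: log2(p) = -1.700440, -p*log2(p) = 0.523212
  p = 1/52 = 0.019231: log2(p) = -5.700440, -p*log2(p) = 0.109624
  p = 2/52 = 0.038462: log2(p) = -4.700440, -p*log2(p) = 0.180786
  p = 16/52 = 0.307692: log2(p) = -1.700440, -p*log2(p) = 0.523212
  p = 4/52 = 0.076923: log2(p) = -3.700440, -p*log2(p) = 0.284649
H = 0.500000 + 0.523212 + 0.109624 + 0.180786 + 0.523212 + 0.284649 = 2.121483

H = 2.1215 bits/symbol


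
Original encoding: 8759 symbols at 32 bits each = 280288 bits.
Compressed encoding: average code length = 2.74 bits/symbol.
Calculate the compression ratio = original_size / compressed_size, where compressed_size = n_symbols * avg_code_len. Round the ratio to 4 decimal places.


original_size = n_symbols * orig_bits = 8759 * 32 = 280288 bits
compressed_size = n_symbols * avg_code_len = 8759 * 2.74 = 23999.66 bits
ratio = original_size / compressed_size = 280288 / 23999.66 = 11.6788

Compression ratio = 11.6788


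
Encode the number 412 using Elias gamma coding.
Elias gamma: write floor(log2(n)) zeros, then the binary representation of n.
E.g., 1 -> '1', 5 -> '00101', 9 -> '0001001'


num_bits = floor(log2(412)) + 1 = 9
leading_zeros = num_bits - 1 = 8
binary(412) = 110011100

Elias gamma(412) = '00000000' + '110011100' = 00000000110011100 (17 bits)


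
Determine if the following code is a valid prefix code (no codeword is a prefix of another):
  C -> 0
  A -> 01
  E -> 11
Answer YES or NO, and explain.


Checking each pair (does one codeword prefix another?):
  C='0' vs A='01': prefix -- VIOLATION

NO -- this is NOT a valid prefix code. C (0) is a prefix of A (01).


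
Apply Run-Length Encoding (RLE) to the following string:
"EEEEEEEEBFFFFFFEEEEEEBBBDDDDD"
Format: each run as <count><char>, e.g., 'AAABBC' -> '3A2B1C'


Scanning runs left to right:
  i=0: run of 'E' x 8 -> '8E'
  i=8: run of 'B' x 1 -> '1B'
  i=9: run of 'F' x 6 -> '6F'
  i=15: run of 'E' x 6 -> '6E'
  i=21: run of 'B' x 3 -> '3B'
  i=24: run of 'D' x 5 -> '5D'

RLE = 8E1B6F6E3B5D


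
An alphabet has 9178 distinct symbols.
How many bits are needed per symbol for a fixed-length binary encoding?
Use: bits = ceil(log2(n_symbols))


log2(9178) = 13.164
Bracket: 2^13 = 8192 < 9178 <= 2^14 = 16384
So ceil(log2(9178)) = 14

bits = ceil(log2(9178)) = ceil(13.164) = 14 bits


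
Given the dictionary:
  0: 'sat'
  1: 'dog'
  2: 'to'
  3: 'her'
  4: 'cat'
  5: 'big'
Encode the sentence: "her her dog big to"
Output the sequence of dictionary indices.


Look up each word in the dictionary:
  'her' -> 3
  'her' -> 3
  'dog' -> 1
  'big' -> 5
  'to' -> 2

Encoded: [3, 3, 1, 5, 2]


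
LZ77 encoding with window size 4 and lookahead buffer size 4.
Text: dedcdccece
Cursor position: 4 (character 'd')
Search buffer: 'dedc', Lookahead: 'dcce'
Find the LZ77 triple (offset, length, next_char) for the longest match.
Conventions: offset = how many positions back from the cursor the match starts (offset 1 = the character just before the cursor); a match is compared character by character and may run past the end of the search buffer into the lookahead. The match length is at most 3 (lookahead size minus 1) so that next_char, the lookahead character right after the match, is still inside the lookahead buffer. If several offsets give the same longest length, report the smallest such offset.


Try each offset into the search buffer:
  offset=1 (pos 3, char 'c'): match length 0
  offset=2 (pos 2, char 'd'): match length 2
  offset=3 (pos 1, char 'e'): match length 0
  offset=4 (pos 0, char 'd'): match length 1
Longest match has length 2 at offset 2.
next_char = character at position 4 + 2 = 6 -> 'c'

Best match: offset=2, length=2 (matching 'dc' starting at position 2)
LZ77 triple: (2, 2, 'c')


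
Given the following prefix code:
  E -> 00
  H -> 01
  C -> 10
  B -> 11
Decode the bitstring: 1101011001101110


Decoding step by step:
Bits 11 -> B
Bits 01 -> H
Bits 01 -> H
Bits 10 -> C
Bits 01 -> H
Bits 10 -> C
Bits 11 -> B
Bits 10 -> C


Decoded message: BHHCHCBC


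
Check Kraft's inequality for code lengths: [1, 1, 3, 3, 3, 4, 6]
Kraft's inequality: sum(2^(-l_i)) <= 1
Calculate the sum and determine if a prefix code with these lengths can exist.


Sum = 2^(-1) + 2^(-1) + 2^(-3) + 2^(-3) + 2^(-3) + 2^(-4) + 2^(-6)
    = 0.5 + 0.5 + 0.125 + 0.125 + 0.125 + 0.0625 + 0.015625
    = 93/64 = 1.453125
Since 1.453125 > 1, Kraft's inequality is NOT satisfied.
A prefix code with these lengths CANNOT exist.

Kraft sum = 1.453125. Not satisfied.


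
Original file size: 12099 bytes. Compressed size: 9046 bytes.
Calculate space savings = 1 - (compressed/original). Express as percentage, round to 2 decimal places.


ratio = compressed/original = 9046/12099 = 0.747665
savings = 1 - ratio = 1 - 0.747665 = 0.252335
as a percentage: 0.252335 * 100 = 25.23%

Space savings = 1 - 9046/12099 = 25.23%


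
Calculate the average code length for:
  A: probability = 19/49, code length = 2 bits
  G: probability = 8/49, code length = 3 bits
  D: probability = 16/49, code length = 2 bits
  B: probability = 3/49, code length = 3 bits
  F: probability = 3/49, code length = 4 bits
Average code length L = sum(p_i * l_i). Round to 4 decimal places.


Weighted contributions p_i * l_i:
  A: (19/49) * 2 = 38/49
  G: (8/49) * 3 = 24/49
  D: (16/49) * 2 = 32/49
  B: (3/49) * 3 = 9/49
  F: (3/49) * 4 = 12/49
Sum = (38 + 24 + 32 + 9 + 12)/49 = 115/49

L = 115/49 = 2.3469 bits/symbol


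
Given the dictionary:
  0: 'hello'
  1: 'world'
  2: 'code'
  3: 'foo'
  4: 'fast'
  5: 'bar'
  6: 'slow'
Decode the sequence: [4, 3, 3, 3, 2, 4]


Look up each index in the dictionary:
  4 -> 'fast'
  3 -> 'foo'
  3 -> 'foo'
  3 -> 'foo'
  2 -> 'code'
  4 -> 'fast'

Decoded: "fast foo foo foo code fast"


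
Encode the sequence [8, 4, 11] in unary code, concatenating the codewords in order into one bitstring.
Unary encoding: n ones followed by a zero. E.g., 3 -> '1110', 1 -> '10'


Encode each number as n ones followed by a terminating 0:
  8 -> 111111110 (9 bits)
  4 -> 11110 (5 bits)
  11 -> 111111111110 (12 bits)
Total length = 9 + 5 + 12 = 26 bits.

Unary([8, 4, 11]) = 11111111011110111111111110 (26 bits)


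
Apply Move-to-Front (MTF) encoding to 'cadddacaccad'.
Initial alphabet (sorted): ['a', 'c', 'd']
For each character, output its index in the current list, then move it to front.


MTF encoding:
'c': index 1 in ['a', 'c', 'd'] -> ['c', 'a', 'd']
'a': index 1 in ['c', 'a', 'd'] -> ['a', 'c', 'd']
'd': index 2 in ['a', 'c', 'd'] -> ['d', 'a', 'c']
'd': index 0 in ['d', 'a', 'c'] -> ['d', 'a', 'c']
'd': index 0 in ['d', 'a', 'c'] -> ['d', 'a', 'c']
'a': index 1 in ['d', 'a', 'c'] -> ['a', 'd', 'c']
'c': index 2 in ['a', 'd', 'c'] -> ['c', 'a', 'd']
'a': index 1 in ['c', 'a', 'd'] -> ['a', 'c', 'd']
'c': index 1 in ['a', 'c', 'd'] -> ['c', 'a', 'd']
'c': index 0 in ['c', 'a', 'd'] -> ['c', 'a', 'd']
'a': index 1 in ['c', 'a', 'd'] -> ['a', 'c', 'd']
'd': index 2 in ['a', 'c', 'd'] -> ['d', 'a', 'c']


Output: [1, 1, 2, 0, 0, 1, 2, 1, 1, 0, 1, 2]


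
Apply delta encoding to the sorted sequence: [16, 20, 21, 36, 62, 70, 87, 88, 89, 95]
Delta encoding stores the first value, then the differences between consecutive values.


First value: 16
Deltas:
  20 - 16 = 4
  21 - 20 = 1
  36 - 21 = 15
  62 - 36 = 26
  70 - 62 = 8
  87 - 70 = 17
  88 - 87 = 1
  89 - 88 = 1
  95 - 89 = 6


Delta encoded: [16, 4, 1, 15, 26, 8, 17, 1, 1, 6]


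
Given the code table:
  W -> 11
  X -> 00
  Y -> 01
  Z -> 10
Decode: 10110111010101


Decoding:
10 -> Z
11 -> W
01 -> Y
11 -> W
01 -> Y
01 -> Y
01 -> Y


Result: ZWYWYYY


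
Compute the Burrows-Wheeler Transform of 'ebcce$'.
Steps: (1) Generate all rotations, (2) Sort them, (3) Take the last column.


Rotations (sorted):
  0: $ebcce -> last char: e
  1: bcce$e -> last char: e
  2: cce$eb -> last char: b
  3: ce$ebc -> last char: c
  4: e$ebcc -> last char: c
  5: ebcce$ -> last char: $


BWT = eebcc$


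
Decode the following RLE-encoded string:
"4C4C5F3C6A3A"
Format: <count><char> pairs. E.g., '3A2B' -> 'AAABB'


Expanding each <count><char> pair:
  4C -> 'CCCC'
  4C -> 'CCCC'
  5F -> 'FFFFF'
  3C -> 'CCC'
  6A -> 'AAAAAA'
  3A -> 'AAA'

Decoded = CCCCCCCCFFFFFCCCAAAAAAAAA


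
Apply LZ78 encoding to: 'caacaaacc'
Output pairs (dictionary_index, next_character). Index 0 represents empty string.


LZ78 encoding steps:
Dictionary: {0: ''}
Step 1: w='' (idx 0), next='c' -> output (0, 'c'), add 'c' as idx 1
Step 2: w='' (idx 0), next='a' -> output (0, 'a'), add 'a' as idx 2
Step 3: w='a' (idx 2), next='c' -> output (2, 'c'), add 'ac' as idx 3
Step 4: w='a' (idx 2), next='a' -> output (2, 'a'), add 'aa' as idx 4
Step 5: w='ac' (idx 3), next='c' -> output (3, 'c'), add 'acc' as idx 5


Encoded: [(0, 'c'), (0, 'a'), (2, 'c'), (2, 'a'), (3, 'c')]


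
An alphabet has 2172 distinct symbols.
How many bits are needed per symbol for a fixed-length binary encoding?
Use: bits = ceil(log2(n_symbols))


log2(2172) = 11.0848
Bracket: 2^11 = 2048 < 2172 <= 2^12 = 4096
So ceil(log2(2172)) = 12

bits = ceil(log2(2172)) = ceil(11.0848) = 12 bits


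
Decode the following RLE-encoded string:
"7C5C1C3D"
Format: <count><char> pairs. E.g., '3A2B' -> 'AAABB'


Expanding each <count><char> pair:
  7C -> 'CCCCCCC'
  5C -> 'CCCCC'
  1C -> 'C'
  3D -> 'DDD'

Decoded = CCCCCCCCCCCCCDDD


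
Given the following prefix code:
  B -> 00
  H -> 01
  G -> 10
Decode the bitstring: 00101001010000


Decoding step by step:
Bits 00 -> B
Bits 10 -> G
Bits 10 -> G
Bits 01 -> H
Bits 01 -> H
Bits 00 -> B
Bits 00 -> B


Decoded message: BGGHHBB


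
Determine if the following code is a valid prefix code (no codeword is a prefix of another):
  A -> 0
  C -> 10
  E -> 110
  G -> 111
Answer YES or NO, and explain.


Checking each pair (does one codeword prefix another?):
  A='0' vs C='10': no prefix
  A='0' vs E='110': no prefix
  A='0' vs G='111': no prefix
  C='10' vs A='0': no prefix
  C='10' vs E='110': no prefix
  C='10' vs G='111': no prefix
  E='110' vs A='0': no prefix
  E='110' vs C='10': no prefix
  E='110' vs G='111': no prefix
  G='111' vs A='0': no prefix
  G='111' vs C='10': no prefix
  G='111' vs E='110': no prefix
No violation found over all pairs.

YES -- this is a valid prefix code. No codeword is a prefix of any other codeword.
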